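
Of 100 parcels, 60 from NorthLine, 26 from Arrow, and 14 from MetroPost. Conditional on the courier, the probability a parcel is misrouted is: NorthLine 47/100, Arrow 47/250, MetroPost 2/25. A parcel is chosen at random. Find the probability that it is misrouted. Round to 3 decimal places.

0.342

Prior × likelihood for each hypothesis:
  NorthLine: 0.6 × 0.47 = 0.282
  Arrow: 0.26 × 0.188 = 0.04888
  MetroPost: 0.14 × 0.08 = 0.0112
P(misrouted) = 0.282 + 0.04888 + 0.0112 = 0.34208 → 0.342.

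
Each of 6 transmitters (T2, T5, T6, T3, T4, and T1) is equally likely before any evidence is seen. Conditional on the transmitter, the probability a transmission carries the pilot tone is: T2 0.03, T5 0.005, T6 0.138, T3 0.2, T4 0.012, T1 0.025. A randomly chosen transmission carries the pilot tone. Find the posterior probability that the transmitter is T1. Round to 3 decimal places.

With a uniform prior (1/6 each), posterior ∝ likelihood:
  T2: 0.03
  T5: 0.005
  T6: 0.138
  T3: 0.2
  T4: 0.012
  T1: 0.025
Total = 0.41.
P(T1 | evidence) = 0.025 / 0.41 ≈ 0.061.

0.061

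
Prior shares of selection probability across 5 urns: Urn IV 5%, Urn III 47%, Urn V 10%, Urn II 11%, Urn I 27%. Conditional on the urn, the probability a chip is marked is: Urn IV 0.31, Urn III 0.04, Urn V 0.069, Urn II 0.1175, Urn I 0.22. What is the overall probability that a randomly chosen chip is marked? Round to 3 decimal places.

0.114

Compute prior × likelihood for every hypothesis:
  Urn IV: 0.05 × 0.31 = 0.0155
  Urn III: 0.47 × 0.04 = 0.0188
  Urn V: 0.1 × 0.069 = 0.0069
  Urn II: 0.11 × 0.1175 = 0.012925
  Urn I: 0.27 × 0.22 = 0.0594
P(marked) = 0.0155 + 0.0188 + 0.0069 + 0.012925 + 0.0594 = 0.113525 → 0.114.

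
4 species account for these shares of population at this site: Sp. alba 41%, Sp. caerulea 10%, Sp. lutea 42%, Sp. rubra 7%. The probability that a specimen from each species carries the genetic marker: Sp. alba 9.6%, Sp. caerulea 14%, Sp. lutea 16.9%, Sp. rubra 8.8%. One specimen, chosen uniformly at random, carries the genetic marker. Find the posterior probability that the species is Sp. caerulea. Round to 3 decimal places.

Prior × likelihood for each hypothesis:
  Sp. alba: 0.41 × 0.096 = 0.03936
  Sp. caerulea: 0.1 × 0.14 = 0.014
  Sp. lutea: 0.42 × 0.169 = 0.07098
  Sp. rubra: 0.07 × 0.088 = 0.00616
Normalizing constant = 0.1305.
P(Sp. caerulea | evidence) = 0.014 / 0.1305 ≈ 0.107.

0.107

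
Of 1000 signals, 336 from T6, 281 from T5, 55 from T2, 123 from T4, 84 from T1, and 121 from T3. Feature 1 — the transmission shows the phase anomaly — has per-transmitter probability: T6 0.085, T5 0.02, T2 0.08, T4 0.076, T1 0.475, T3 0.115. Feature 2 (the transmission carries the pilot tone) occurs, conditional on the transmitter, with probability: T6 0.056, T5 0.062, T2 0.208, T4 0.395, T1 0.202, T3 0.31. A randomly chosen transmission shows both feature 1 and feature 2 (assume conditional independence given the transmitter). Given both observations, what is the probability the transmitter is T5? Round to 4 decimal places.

0.0184

Prior × likelihood for each hypothesis:
  T6: 0.336 × 0.085 × 0.056 = 0.00159936
  T5: 0.281 × 0.02 × 0.062 = 0.00034844
  T2: 0.055 × 0.08 × 0.208 = 0.0009152
  T4: 0.123 × 0.076 × 0.395 = 0.00369246
  T1: 0.084 × 0.475 × 0.202 = 0.0080598
  T3: 0.121 × 0.115 × 0.31 = 0.00431365
Normalizing constant = 0.01892891.
P(T5 | evidence) = 0.00034844 / 0.01892891 ≈ 0.0184.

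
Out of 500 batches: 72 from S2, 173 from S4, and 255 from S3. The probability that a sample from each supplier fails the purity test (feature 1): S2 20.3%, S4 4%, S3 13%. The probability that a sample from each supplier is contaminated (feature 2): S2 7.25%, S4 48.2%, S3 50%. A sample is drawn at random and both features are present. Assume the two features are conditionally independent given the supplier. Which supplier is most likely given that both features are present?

S3

By Bayes' rule, posterior ∝ prior × likelihood:
  S2: 0.144 × 0.203 × 0.0725 = 0.00211932
  S4: 0.346 × 0.04 × 0.482 = 0.00667088
  S3: 0.51 × 0.13 × 0.5 = 0.03315
Total = 0.0419402.
Largest term belongs to S3, so S3 is most probable.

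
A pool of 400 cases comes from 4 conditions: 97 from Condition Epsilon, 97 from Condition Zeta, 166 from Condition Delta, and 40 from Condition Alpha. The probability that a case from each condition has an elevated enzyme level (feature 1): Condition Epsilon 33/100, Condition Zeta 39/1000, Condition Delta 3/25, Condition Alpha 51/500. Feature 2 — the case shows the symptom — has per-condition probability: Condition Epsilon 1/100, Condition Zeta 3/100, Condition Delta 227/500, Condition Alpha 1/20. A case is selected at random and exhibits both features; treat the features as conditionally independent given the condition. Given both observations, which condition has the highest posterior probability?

Condition Delta

By Bayes' rule, posterior ∝ prior × likelihood:
  Condition Epsilon: 0.2425 × 0.33 × 0.01 = 0.00080025
  Condition Zeta: 0.2425 × 0.039 × 0.03 = 0.000283725
  Condition Delta: 0.415 × 0.12 × 0.454 = 0.0226092
  Condition Alpha: 0.1 × 0.102 × 0.05 = 0.00051
Normalizing constant = 0.024203175.
Largest term belongs to Condition Delta, so Condition Delta is most probable.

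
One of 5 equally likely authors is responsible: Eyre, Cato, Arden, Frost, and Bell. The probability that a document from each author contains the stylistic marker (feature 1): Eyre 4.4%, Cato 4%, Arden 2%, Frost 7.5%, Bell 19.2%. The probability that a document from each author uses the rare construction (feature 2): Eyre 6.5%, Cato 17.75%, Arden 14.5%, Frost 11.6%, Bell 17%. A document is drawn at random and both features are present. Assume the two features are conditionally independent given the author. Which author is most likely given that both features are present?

Bell

With a uniform prior (1/5 each), posterior ∝ likelihood:
  Eyre: 0.044 × 0.065 = 0.00286
  Cato: 0.04 × 0.1775 = 0.0071
  Arden: 0.02 × 0.145 = 0.0029
  Frost: 0.075 × 0.116 = 0.0087
  Bell: 0.192 × 0.17 = 0.03264
Sum = 0.0542.
Largest term belongs to Bell, so Bell is most probable.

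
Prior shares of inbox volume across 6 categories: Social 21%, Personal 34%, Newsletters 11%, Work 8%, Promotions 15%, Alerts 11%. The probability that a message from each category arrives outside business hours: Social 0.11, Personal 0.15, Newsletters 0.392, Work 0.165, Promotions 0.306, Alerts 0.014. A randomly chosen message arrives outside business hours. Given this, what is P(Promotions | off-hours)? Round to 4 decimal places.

0.2581

Unnormalized posteriors (prior × likelihood):
  Social: 0.21 × 0.11 = 0.0231
  Personal: 0.34 × 0.15 = 0.051
  Newsletters: 0.11 × 0.392 = 0.04312
  Work: 0.08 × 0.165 = 0.0132
  Promotions: 0.15 × 0.306 = 0.0459
  Alerts: 0.11 × 0.014 = 0.00154
Sum = 0.17786.
P(Promotions | evidence) = 0.0459 / 0.17786 ≈ 0.2581.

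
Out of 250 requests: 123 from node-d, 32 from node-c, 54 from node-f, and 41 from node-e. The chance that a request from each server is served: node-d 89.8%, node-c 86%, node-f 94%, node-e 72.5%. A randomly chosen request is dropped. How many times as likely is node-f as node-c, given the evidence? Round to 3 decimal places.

0.723

Taking complements, P(dropped | each) = node-d 0.102, node-c 0.14, node-f 0.06, node-e 0.275.
By Bayes' rule, posterior ∝ prior × likelihood:
  node-d: 0.492 × 0.102 = 0.050184
  node-c: 0.128 × 0.14 = 0.01792
  node-f: 0.216 × 0.06 = 0.01296
  node-e: 0.164 × 0.275 = 0.0451
Normalizing constant = 0.126164.
The ratio is 0.01296 / 0.01792 (the normalizer cancels) = 0.723.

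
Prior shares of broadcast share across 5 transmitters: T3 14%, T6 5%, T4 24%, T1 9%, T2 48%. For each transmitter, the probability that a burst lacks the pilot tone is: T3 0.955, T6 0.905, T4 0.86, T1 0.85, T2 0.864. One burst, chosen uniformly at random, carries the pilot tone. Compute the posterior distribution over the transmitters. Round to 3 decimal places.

T3 0.051, T6 0.038, T4 0.272, T1 0.109, T2 0.529

Taking complements, P(pilot | each) = T3 0.045, T6 0.095, T4 0.14, T1 0.15, T2 0.136.
By Bayes' rule, posterior ∝ prior × likelihood:
  T3: 0.14 × 0.045 = 0.0063
  T6: 0.05 × 0.095 = 0.00475
  T4: 0.24 × 0.14 = 0.0336
  T1: 0.09 × 0.15 = 0.0135
  T2: 0.48 × 0.136 = 0.06528
Total = 0.12343.
P(T3 | pilot) = 0.0063/0.12343 ≈ 0.051
P(T6 | pilot) = 0.00475/0.12343 ≈ 0.038
P(T4 | pilot) = 0.0336/0.12343 ≈ 0.272
P(T1 | pilot) = 0.0135/0.12343 ≈ 0.109
P(T2 | pilot) = 0.06528/0.12343 ≈ 0.529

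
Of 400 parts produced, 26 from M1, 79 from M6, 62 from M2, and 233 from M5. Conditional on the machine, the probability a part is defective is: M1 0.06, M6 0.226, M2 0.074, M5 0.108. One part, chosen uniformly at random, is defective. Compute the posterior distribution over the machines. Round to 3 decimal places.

M1 0.032, M6 0.363, M2 0.093, M5 0.512

Unnormalized posteriors (prior × likelihood):
  M1: 0.065 × 0.06 = 0.0039
  M6: 0.1975 × 0.226 = 0.044635
  M2: 0.155 × 0.074 = 0.01147
  M5: 0.5825 × 0.108 = 0.06291
Normalizing constant = 0.122915.
P(M1 | defective) = 0.0039/0.122915 ≈ 0.032
P(M6 | defective) = 0.044635/0.122915 ≈ 0.363
P(M2 | defective) = 0.01147/0.122915 ≈ 0.093
P(M5 | defective) = 0.06291/0.122915 ≈ 0.512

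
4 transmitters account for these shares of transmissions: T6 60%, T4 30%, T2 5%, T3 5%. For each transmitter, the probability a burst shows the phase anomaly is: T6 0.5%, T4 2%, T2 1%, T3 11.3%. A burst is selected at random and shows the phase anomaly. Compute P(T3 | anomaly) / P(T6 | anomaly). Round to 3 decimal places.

Unnormalized posteriors (prior × likelihood):
  T6: 0.6 × 0.005 = 0.003
  T4: 0.3 × 0.02 = 0.006
  T2: 0.05 × 0.01 = 0.0005
  T3: 0.05 × 0.113 = 0.00565
Total = 0.01515.
The ratio is 0.00565 / 0.003 (the normalizer cancels) = 1.883.

1.883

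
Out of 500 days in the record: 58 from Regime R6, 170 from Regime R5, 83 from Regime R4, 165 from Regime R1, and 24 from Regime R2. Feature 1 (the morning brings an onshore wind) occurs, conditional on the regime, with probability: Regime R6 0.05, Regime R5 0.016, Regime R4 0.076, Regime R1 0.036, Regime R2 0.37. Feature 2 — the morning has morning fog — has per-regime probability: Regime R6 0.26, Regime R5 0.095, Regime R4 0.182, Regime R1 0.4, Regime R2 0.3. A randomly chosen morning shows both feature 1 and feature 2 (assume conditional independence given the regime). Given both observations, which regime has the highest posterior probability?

Regime R2

Compute prior × likelihood for every hypothesis:
  Regime R6: 0.116 × 0.05 × 0.26 = 0.001508
  Regime R5: 0.34 × 0.016 × 0.095 = 0.0005168
  Regime R4: 0.166 × 0.076 × 0.182 = 0.002296112
  Regime R1: 0.33 × 0.036 × 0.4 = 0.004752
  Regime R2: 0.048 × 0.37 × 0.3 = 0.005328
Total = 0.014400912.
Largest term belongs to Regime R2, so Regime R2 is most probable.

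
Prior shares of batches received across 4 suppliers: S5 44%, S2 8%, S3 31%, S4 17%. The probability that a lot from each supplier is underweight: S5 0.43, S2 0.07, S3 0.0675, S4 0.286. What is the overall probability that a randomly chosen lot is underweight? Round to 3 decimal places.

0.264

Prior × likelihood for each hypothesis:
  S5: 0.44 × 0.43 = 0.1892
  S2: 0.08 × 0.07 = 0.0056
  S3: 0.31 × 0.0675 = 0.020925
  S4: 0.17 × 0.286 = 0.04862
P(underweight) = 0.1892 + 0.0056 + 0.020925 + 0.04862 = 0.264345 → 0.264.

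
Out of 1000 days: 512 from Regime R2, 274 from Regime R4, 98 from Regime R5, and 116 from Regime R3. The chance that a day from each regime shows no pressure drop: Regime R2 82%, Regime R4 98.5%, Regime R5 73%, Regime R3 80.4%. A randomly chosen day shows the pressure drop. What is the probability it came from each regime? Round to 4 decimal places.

Taking complements, P(drop | each) = Regime R2 0.18, Regime R4 0.015, Regime R5 0.27, Regime R3 0.196.
Unnormalized posteriors (prior × likelihood):
  Regime R2: 0.512 × 0.18 = 0.09216
  Regime R4: 0.274 × 0.015 = 0.00411
  Regime R5: 0.098 × 0.27 = 0.02646
  Regime R3: 0.116 × 0.196 = 0.022736
Sum = 0.145466.
P(Regime R2 | drop) = 0.09216/0.145466 ≈ 0.6336
P(Regime R4 | drop) = 0.00411/0.145466 ≈ 0.0283
P(Regime R5 | drop) = 0.02646/0.145466 ≈ 0.1819
P(Regime R3 | drop) = 0.022736/0.145466 ≈ 0.1563

Regime R2 0.6336, Regime R4 0.0283, Regime R5 0.1819, Regime R3 0.1563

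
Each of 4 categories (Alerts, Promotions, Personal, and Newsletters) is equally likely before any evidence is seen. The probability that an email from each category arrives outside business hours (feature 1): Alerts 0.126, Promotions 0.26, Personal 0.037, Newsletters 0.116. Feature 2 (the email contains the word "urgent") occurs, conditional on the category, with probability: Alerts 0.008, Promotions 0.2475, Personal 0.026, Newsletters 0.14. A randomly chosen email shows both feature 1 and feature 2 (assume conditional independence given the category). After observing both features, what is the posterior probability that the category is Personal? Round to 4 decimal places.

0.0117

Since the prior is uniform, the posterior is proportional to the likelihood:
  Alerts: 0.126 × 0.008 = 0.001008
  Promotions: 0.26 × 0.2475 = 0.06435
  Personal: 0.037 × 0.026 = 0.000962
  Newsletters: 0.116 × 0.14 = 0.01624
Sum = 0.08256.
P(Personal | evidence) = 0.000962 / 0.08256 ≈ 0.0117.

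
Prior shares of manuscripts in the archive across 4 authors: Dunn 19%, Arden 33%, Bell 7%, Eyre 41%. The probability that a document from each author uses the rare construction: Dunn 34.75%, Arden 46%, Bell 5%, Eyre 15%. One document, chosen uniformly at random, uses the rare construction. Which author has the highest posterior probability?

Arden

Compute prior × likelihood for every hypothesis:
  Dunn: 0.19 × 0.3475 = 0.066025
  Arden: 0.33 × 0.46 = 0.1518
  Bell: 0.07 × 0.05 = 0.0035
  Eyre: 0.41 × 0.15 = 0.0615
Normalizing constant = 0.282825.
Largest term belongs to Arden, so Arden is most probable.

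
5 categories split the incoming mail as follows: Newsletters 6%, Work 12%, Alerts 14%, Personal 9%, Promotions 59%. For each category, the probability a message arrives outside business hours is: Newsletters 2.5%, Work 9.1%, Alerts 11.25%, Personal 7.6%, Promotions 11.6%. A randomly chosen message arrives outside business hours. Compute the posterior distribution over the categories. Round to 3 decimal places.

Prior × likelihood for each hypothesis:
  Newsletters: 0.06 × 0.025 = 0.0015
  Work: 0.12 × 0.091 = 0.01092
  Alerts: 0.14 × 0.1125 = 0.01575
  Personal: 0.09 × 0.076 = 0.00684
  Promotions: 0.59 × 0.116 = 0.06844
Normalizing constant = 0.10345.
P(Newsletters | off-hours) = 0.0015/0.10345 ≈ 0.014
P(Work | off-hours) = 0.01092/0.10345 ≈ 0.106
P(Alerts | off-hours) = 0.01575/0.10345 ≈ 0.152
P(Personal | off-hours) = 0.00684/0.10345 ≈ 0.066
P(Promotions | off-hours) = 0.06844/0.10345 ≈ 0.662
(Check: 0.014+0.106+0.152+0.066+0.662 = 1.000.)

Newsletters 0.014, Work 0.106, Alerts 0.152, Personal 0.066, Promotions 0.662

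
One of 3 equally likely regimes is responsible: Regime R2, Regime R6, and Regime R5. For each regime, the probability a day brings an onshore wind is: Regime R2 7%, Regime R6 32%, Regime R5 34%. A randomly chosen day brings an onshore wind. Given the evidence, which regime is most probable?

Since the prior is uniform, the posterior is proportional to the likelihood:
  Regime R2: 0.07
  Regime R6: 0.32
  Regime R5: 0.34
Sum = 0.73.
Largest term belongs to Regime R5, so Regime R5 is most probable.

Regime R5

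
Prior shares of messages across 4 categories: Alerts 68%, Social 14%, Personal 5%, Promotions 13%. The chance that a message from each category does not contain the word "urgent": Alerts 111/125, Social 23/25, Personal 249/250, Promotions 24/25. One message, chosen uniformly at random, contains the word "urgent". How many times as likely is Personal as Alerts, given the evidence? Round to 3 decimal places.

0.003

Taking complements, P(urgent-flag | each) = Alerts 0.112, Social 0.08, Personal 0.004, Promotions 0.04.
By Bayes' rule, posterior ∝ prior × likelihood:
  Alerts: 0.68 × 0.112 = 0.07616
  Social: 0.14 × 0.08 = 0.0112
  Personal: 0.05 × 0.004 = 0.0002
  Promotions: 0.13 × 0.04 = 0.0052
Total = 0.09276.
The ratio is 0.0002 / 0.07616 (the normalizer cancels) = 0.003.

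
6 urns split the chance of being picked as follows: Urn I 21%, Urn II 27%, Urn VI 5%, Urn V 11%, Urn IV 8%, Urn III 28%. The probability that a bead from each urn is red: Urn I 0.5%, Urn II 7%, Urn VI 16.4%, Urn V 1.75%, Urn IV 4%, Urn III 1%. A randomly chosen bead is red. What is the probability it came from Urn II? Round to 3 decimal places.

0.524

Compute prior × likelihood for every hypothesis:
  Urn I: 0.21 × 0.005 = 0.00105
  Urn II: 0.27 × 0.07 = 0.0189
  Urn VI: 0.05 × 0.164 = 0.0082
  Urn V: 0.11 × 0.0175 = 0.001925
  Urn IV: 0.08 × 0.04 = 0.0032
  Urn III: 0.28 × 0.01 = 0.0028
Total = 0.036075.
P(Urn II | evidence) = 0.0189 / 0.036075 ≈ 0.524.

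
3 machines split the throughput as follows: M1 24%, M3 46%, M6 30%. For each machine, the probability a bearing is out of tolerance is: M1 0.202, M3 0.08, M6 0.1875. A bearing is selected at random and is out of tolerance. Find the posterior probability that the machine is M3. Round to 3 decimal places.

0.260

Unnormalized posteriors (prior × likelihood):
  M1: 0.24 × 0.202 = 0.04848
  M3: 0.46 × 0.08 = 0.0368
  M6: 0.3 × 0.1875 = 0.05625
Normalizing constant = 0.14153.
P(M3 | evidence) = 0.0368 / 0.14153 ≈ 0.260.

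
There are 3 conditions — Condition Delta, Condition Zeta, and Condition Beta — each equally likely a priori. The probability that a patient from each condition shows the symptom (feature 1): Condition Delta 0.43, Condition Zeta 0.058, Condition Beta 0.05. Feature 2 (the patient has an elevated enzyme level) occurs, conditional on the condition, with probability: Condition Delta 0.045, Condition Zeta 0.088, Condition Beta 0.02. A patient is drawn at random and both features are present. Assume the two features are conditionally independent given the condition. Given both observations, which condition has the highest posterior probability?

With a uniform prior (1/3 each), posterior ∝ likelihood:
  Condition Delta: 0.43 × 0.045 = 0.01935
  Condition Zeta: 0.058 × 0.088 = 0.005104
  Condition Beta: 0.05 × 0.02 = 0.001
Normalizing constant = 0.025454.
Largest term belongs to Condition Delta, so Condition Delta is most probable.

Condition Delta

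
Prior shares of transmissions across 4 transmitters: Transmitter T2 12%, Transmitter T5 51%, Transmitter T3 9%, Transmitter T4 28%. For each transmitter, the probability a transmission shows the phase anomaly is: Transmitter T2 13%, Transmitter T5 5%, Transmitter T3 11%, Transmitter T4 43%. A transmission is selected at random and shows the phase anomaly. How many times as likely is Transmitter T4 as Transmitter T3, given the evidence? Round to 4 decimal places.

Compute prior × likelihood for every hypothesis:
  Transmitter T2: 0.12 × 0.13 = 0.0156
  Transmitter T5: 0.51 × 0.05 = 0.0255
  Transmitter T3: 0.09 × 0.11 = 0.0099
  Transmitter T4: 0.28 × 0.43 = 0.1204
Total = 0.1714.
The ratio is 0.1204 / 0.0099 (the normalizer cancels) = 12.1616.

12.1616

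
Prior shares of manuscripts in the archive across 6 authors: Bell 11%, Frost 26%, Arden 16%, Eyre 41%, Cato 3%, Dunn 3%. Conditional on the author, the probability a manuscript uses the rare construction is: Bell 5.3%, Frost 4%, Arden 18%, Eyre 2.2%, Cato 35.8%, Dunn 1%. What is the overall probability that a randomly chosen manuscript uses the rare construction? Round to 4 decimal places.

0.0651

Unnormalized posteriors (prior × likelihood):
  Bell: 0.11 × 0.053 = 0.00583
  Frost: 0.26 × 0.04 = 0.0104
  Arden: 0.16 × 0.18 = 0.0288
  Eyre: 0.41 × 0.022 = 0.00902
  Cato: 0.03 × 0.358 = 0.01074
  Dunn: 0.03 × 0.01 = 0.0003
P(rare-form) = 0.00583 + 0.0104 + 0.0288 + 0.00902 + 0.01074 + 0.0003 = 0.06509 → 0.0651.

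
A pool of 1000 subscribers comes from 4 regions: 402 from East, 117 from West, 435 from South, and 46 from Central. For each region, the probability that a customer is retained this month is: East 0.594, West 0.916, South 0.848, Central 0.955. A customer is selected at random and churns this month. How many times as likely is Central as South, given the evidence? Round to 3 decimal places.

Taking complements, P(churn | each) = East 0.406, West 0.084, South 0.152, Central 0.045.
Prior × likelihood for each hypothesis:
  East: 0.402 × 0.406 = 0.163212
  West: 0.117 × 0.084 = 0.009828
  South: 0.435 × 0.152 = 0.06612
  Central: 0.046 × 0.045 = 0.00207
Total = 0.24123.
The ratio is 0.00207 / 0.06612 (the normalizer cancels) = 0.031.

0.031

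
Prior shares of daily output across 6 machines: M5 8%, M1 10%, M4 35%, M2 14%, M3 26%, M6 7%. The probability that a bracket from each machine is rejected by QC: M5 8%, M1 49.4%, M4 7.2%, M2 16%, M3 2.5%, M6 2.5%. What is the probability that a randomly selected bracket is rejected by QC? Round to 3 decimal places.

Compute prior × likelihood for every hypothesis:
  M5: 0.08 × 0.08 = 0.0064
  M1: 0.1 × 0.494 = 0.0494
  M4: 0.35 × 0.072 = 0.0252
  M2: 0.14 × 0.16 = 0.0224
  M3: 0.26 × 0.025 = 0.0065
  M6: 0.07 × 0.025 = 0.00175
P(rejected) = 0.0064 + 0.0494 + 0.0252 + 0.0224 + 0.0065 + 0.00175 = 0.11165 → 0.112.

0.112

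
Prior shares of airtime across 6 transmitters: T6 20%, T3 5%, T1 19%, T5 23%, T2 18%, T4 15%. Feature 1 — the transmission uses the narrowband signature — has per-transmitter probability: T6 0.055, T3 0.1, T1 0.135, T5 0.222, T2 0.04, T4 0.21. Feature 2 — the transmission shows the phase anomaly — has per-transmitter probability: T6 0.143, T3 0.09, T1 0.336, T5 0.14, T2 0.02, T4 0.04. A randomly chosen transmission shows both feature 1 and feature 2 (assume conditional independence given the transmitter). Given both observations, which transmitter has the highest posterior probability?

T1

Unnormalized posteriors (prior × likelihood):
  T6: 0.2 × 0.055 × 0.143 = 0.001573
  T3: 0.05 × 0.1 × 0.09 = 0.00045
  T1: 0.19 × 0.135 × 0.336 = 0.0086184
  T5: 0.23 × 0.222 × 0.14 = 0.0071484
  T2: 0.18 × 0.04 × 0.02 = 0.000144
  T4: 0.15 × 0.21 × 0.04 = 0.00126
Sum = 0.0191938.
Largest term belongs to T1, so T1 is most probable.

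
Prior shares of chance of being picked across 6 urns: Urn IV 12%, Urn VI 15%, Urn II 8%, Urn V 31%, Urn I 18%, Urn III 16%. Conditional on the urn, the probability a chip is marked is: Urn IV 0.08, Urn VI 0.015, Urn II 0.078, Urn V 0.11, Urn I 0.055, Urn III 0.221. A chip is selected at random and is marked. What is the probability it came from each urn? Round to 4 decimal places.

Unnormalized posteriors (prior × likelihood):
  Urn IV: 0.12 × 0.08 = 0.0096
  Urn VI: 0.15 × 0.015 = 0.00225
  Urn II: 0.08 × 0.078 = 0.00624
  Urn V: 0.31 × 0.11 = 0.0341
  Urn I: 0.18 × 0.055 = 0.0099
  Urn III: 0.16 × 0.221 = 0.03536
Sum = 0.09745.
P(Urn IV | marked) = 0.0096/0.09745 ≈ 0.0985
P(Urn VI | marked) = 0.00225/0.09745 ≈ 0.0231
P(Urn II | marked) = 0.00624/0.09745 ≈ 0.0640
P(Urn V | marked) = 0.0341/0.09745 ≈ 0.3499
P(Urn I | marked) = 0.0099/0.09745 ≈ 0.1016
P(Urn III | marked) = 0.03536/0.09745 ≈ 0.3629

Urn IV 0.0985, Urn VI 0.0231, Urn II 0.0640, Urn V 0.3499, Urn I 0.1016, Urn III 0.3629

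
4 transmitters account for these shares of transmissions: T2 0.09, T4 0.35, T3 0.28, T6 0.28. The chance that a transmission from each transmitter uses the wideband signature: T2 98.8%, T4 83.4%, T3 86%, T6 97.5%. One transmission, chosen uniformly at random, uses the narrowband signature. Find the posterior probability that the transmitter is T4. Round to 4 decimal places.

Taking complements, P(narrowband | each) = T2 0.012, T4 0.166, T3 0.14, T6 0.025.
Prior × likelihood for each hypothesis:
  T2: 0.09 × 0.012 = 0.00108
  T4: 0.35 × 0.166 = 0.0581
  T3: 0.28 × 0.14 = 0.0392
  T6: 0.28 × 0.025 = 0.007
Sum = 0.10538.
P(T4 | evidence) = 0.0581 / 0.10538 ≈ 0.5513.

0.5513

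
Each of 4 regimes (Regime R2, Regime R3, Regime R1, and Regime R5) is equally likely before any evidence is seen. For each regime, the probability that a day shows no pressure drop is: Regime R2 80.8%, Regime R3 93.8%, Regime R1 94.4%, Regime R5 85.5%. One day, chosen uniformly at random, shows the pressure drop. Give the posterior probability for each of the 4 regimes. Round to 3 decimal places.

Regime R2 0.422, Regime R3 0.136, Regime R1 0.123, Regime R5 0.319

Taking complements, P(drop | each) = Regime R2 0.192, Regime R3 0.062, Regime R1 0.056, Regime R5 0.145.
Since the prior is uniform, the posterior is proportional to the likelihood:
  Regime R2: 0.192
  Regime R3: 0.062
  Regime R1: 0.056
  Regime R5: 0.145
Normalizing constant = 0.455.
P(Regime R2 | drop) = 0.192/0.455 ≈ 0.422
P(Regime R3 | drop) = 0.062/0.455 ≈ 0.136
P(Regime R1 | drop) = 0.056/0.455 ≈ 0.123
P(Regime R5 | drop) = 0.145/0.455 ≈ 0.319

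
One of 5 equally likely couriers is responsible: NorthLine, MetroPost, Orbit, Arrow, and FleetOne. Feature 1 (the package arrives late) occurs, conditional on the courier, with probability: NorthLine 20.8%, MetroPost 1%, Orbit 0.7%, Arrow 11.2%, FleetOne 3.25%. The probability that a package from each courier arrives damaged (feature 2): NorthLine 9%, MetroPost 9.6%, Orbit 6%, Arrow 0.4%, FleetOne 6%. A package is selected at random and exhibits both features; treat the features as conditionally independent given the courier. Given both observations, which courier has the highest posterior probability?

Since the prior is uniform, the posterior is proportional to the likelihood:
  NorthLine: 0.208 × 0.09 = 0.01872
  MetroPost: 0.01 × 0.096 = 0.00096
  Orbit: 0.007 × 0.06 = 0.00042
  Arrow: 0.112 × 0.004 = 0.000448
  FleetOne: 0.0325 × 0.06 = 0.00195
Total = 0.022498.
Largest term belongs to NorthLine, so NorthLine is most probable.

NorthLine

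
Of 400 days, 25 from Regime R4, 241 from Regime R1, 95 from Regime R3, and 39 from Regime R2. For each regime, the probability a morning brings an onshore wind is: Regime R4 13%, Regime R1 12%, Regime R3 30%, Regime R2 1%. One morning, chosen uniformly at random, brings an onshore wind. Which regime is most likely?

Prior × likelihood for each hypothesis:
  Regime R4: 0.0625 × 0.13 = 0.008125
  Regime R1: 0.6025 × 0.12 = 0.0723
  Regime R3: 0.2375 × 0.3 = 0.07125
  Regime R2: 0.0975 × 0.01 = 0.000975
Total = 0.15265.
Largest term belongs to Regime R1, so Regime R1 is most probable.

Regime R1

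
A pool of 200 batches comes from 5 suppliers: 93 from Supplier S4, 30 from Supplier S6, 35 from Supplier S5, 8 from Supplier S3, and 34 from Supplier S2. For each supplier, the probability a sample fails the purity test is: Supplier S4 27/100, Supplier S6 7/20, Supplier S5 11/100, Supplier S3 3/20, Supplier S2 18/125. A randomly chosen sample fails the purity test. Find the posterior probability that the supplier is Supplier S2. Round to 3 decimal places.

0.107

By Bayes' rule, posterior ∝ prior × likelihood:
  Supplier S4: 0.465 × 0.27 = 0.12555
  Supplier S6: 0.15 × 0.35 = 0.0525
  Supplier S5: 0.175 × 0.11 = 0.01925
  Supplier S3: 0.04 × 0.15 = 0.006
  Supplier S2: 0.17 × 0.144 = 0.02448
Total = 0.22778.
P(Supplier S2 | evidence) = 0.02448 / 0.22778 ≈ 0.107.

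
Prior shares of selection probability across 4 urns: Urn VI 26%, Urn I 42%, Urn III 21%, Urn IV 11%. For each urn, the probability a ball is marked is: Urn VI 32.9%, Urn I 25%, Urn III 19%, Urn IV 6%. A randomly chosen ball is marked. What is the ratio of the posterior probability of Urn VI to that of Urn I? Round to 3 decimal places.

0.815

Unnormalized posteriors (prior × likelihood):
  Urn VI: 0.26 × 0.329 = 0.08554
  Urn I: 0.42 × 0.25 = 0.105
  Urn III: 0.21 × 0.19 = 0.0399
  Urn IV: 0.11 × 0.06 = 0.0066
Normalizing constant = 0.23704.
The ratio is 0.08554 / 0.105 (the normalizer cancels) = 0.815.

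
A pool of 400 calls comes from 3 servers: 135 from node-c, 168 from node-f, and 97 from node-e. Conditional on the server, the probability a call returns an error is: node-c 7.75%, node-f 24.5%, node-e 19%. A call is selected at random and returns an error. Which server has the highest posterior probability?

Unnormalized posteriors (prior × likelihood):
  node-c: 0.3375 × 0.0775 = 0.02615625
  node-f: 0.42 × 0.245 = 0.1029
  node-e: 0.2425 × 0.19 = 0.046075
Sum = 0.17513125.
Largest term belongs to node-f, so node-f is most probable.

node-f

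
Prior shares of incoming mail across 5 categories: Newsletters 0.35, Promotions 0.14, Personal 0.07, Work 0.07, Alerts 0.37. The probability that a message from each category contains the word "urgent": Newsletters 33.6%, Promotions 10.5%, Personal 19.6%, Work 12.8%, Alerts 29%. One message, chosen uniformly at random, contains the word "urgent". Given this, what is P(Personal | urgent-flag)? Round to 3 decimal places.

0.052

Prior × likelihood for each hypothesis:
  Newsletters: 0.35 × 0.336 = 0.1176
  Promotions: 0.14 × 0.105 = 0.0147
  Personal: 0.07 × 0.196 = 0.01372
  Work: 0.07 × 0.128 = 0.00896
  Alerts: 0.37 × 0.29 = 0.1073
Sum = 0.26228.
P(Personal | evidence) = 0.01372 / 0.26228 ≈ 0.052.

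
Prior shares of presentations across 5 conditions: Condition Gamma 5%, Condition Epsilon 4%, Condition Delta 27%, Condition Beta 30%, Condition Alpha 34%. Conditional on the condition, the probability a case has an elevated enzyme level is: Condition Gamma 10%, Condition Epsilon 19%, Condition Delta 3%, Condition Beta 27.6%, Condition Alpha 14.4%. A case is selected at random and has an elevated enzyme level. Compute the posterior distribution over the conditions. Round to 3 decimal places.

Condition Gamma 0.033, Condition Epsilon 0.050, Condition Delta 0.053, Condition Beta 0.543, Condition Alpha 0.321

Unnormalized posteriors (prior × likelihood):
  Condition Gamma: 0.05 × 0.1 = 0.005
  Condition Epsilon: 0.04 × 0.19 = 0.0076
  Condition Delta: 0.27 × 0.03 = 0.0081
  Condition Beta: 0.3 × 0.276 = 0.0828
  Condition Alpha: 0.34 × 0.144 = 0.04896
Total = 0.15246.
P(Condition Gamma | elevated) = 0.005/0.15246 ≈ 0.033
P(Condition Epsilon | elevated) = 0.0076/0.15246 ≈ 0.050
P(Condition Delta | elevated) = 0.0081/0.15246 ≈ 0.053
P(Condition Beta | elevated) = 0.0828/0.15246 ≈ 0.543
P(Condition Alpha | elevated) = 0.04896/0.15246 ≈ 0.321
(Check: 0.033+0.050+0.053+0.543+0.321 = 1.000.)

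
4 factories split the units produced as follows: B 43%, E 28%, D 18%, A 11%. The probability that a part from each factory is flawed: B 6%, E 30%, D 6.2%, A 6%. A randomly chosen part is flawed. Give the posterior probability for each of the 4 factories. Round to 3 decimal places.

B 0.202, E 0.659, D 0.087, A 0.052

Unnormalized posteriors (prior × likelihood):
  B: 0.43 × 0.06 = 0.0258
  E: 0.28 × 0.3 = 0.084
  D: 0.18 × 0.062 = 0.01116
  A: 0.11 × 0.06 = 0.0066
Normalizing constant = 0.12756.
P(B | flawed) = 0.0258/0.12756 ≈ 0.202
P(E | flawed) = 0.084/0.12756 ≈ 0.659
P(D | flawed) = 0.01116/0.12756 ≈ 0.087
P(A | flawed) = 0.0066/0.12756 ≈ 0.052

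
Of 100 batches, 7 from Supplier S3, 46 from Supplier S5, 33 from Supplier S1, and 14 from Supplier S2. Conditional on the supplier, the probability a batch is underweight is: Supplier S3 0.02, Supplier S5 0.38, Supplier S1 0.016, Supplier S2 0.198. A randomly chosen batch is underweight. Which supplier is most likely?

Unnormalized posteriors (prior × likelihood):
  Supplier S3: 0.07 × 0.02 = 0.0014
  Supplier S5: 0.46 × 0.38 = 0.1748
  Supplier S1: 0.33 × 0.016 = 0.00528
  Supplier S2: 0.14 × 0.198 = 0.02772
Normalizing constant = 0.2092.
Largest term belongs to Supplier S5, so Supplier S5 is most probable.

Supplier S5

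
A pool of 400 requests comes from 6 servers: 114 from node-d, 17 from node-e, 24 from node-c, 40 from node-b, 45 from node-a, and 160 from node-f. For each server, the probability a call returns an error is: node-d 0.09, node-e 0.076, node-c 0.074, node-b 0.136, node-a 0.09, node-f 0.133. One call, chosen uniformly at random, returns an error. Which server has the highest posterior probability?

Compute prior × likelihood for every hypothesis:
  node-d: 0.285 × 0.09 = 0.02565
  node-e: 0.0425 × 0.076 = 0.00323
  node-c: 0.06 × 0.074 = 0.00444
  node-b: 0.1 × 0.136 = 0.0136
  node-a: 0.1125 × 0.09 = 0.010125
  node-f: 0.4 × 0.133 = 0.0532
Normalizing constant = 0.110245.
Largest term belongs to node-f, so node-f is most probable.

node-f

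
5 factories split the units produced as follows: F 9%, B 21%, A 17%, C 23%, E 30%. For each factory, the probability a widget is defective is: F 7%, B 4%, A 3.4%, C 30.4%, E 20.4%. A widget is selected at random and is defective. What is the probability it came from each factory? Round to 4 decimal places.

Unnormalized posteriors (prior × likelihood):
  F: 0.09 × 0.07 = 0.0063
  B: 0.21 × 0.04 = 0.0084
  A: 0.17 × 0.034 = 0.00578
  C: 0.23 × 0.304 = 0.06992
  E: 0.3 × 0.204 = 0.0612
Sum = 0.1516.
P(F | defective) = 0.0063/0.1516 ≈ 0.0416
P(B | defective) = 0.0084/0.1516 ≈ 0.0554
P(A | defective) = 0.00578/0.1516 ≈ 0.0381
P(C | defective) = 0.06992/0.1516 ≈ 0.4612
P(E | defective) = 0.0612/0.1516 ≈ 0.4037

F 0.0416, B 0.0554, A 0.0381, C 0.4612, E 0.4037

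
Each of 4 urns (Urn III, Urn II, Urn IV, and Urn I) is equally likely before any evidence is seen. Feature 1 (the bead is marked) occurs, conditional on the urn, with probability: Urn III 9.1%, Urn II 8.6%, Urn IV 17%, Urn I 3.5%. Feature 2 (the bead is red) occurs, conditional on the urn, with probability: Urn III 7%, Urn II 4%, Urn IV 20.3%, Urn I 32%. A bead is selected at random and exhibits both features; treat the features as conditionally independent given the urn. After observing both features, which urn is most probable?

Since the prior is uniform, the posterior is proportional to the likelihood:
  Urn III: 0.091 × 0.07 = 0.00637
  Urn II: 0.086 × 0.04 = 0.00344
  Urn IV: 0.17 × 0.203 = 0.03451
  Urn I: 0.035 × 0.32 = 0.0112
Total = 0.05552.
Largest term belongs to Urn IV, so Urn IV is most probable.

Urn IV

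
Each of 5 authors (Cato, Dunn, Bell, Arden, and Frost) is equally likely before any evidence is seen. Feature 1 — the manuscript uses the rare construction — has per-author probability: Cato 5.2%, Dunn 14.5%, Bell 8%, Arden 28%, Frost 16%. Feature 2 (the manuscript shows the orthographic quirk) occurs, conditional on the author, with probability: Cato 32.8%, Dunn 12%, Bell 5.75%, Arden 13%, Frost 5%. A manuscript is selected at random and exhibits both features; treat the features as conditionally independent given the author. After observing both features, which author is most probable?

With a uniform prior (1/5 each), posterior ∝ likelihood:
  Cato: 0.052 × 0.328 = 0.017056
  Dunn: 0.145 × 0.12 = 0.0174
  Bell: 0.08 × 0.0575 = 0.0046
  Arden: 0.28 × 0.13 = 0.0364
  Frost: 0.16 × 0.05 = 0.008
Normalizing constant = 0.083456.
Largest term belongs to Arden, so Arden is most probable.

Arden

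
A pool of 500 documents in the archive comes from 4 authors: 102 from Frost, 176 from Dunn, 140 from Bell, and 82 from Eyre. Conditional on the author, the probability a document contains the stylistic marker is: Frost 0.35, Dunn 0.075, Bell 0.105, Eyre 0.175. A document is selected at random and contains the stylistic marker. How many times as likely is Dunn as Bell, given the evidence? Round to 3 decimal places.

Compute prior × likelihood for every hypothesis:
  Frost: 0.204 × 0.35 = 0.0714
  Dunn: 0.352 × 0.075 = 0.0264
  Bell: 0.28 × 0.105 = 0.0294
  Eyre: 0.164 × 0.175 = 0.0287
Normalizing constant = 0.1559.
The ratio is 0.0264 / 0.0294 (the normalizer cancels) = 0.898.

0.898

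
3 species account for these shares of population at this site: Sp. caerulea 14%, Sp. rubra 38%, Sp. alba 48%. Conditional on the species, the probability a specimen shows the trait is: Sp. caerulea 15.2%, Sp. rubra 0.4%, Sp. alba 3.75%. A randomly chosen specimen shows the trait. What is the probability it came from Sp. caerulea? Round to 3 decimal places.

Unnormalized posteriors (prior × likelihood):
  Sp. caerulea: 0.14 × 0.152 = 0.02128
  Sp. rubra: 0.38 × 0.004 = 0.00152
  Sp. alba: 0.48 × 0.0375 = 0.018
Total = 0.0408.
P(Sp. caerulea | evidence) = 0.02128 / 0.0408 ≈ 0.522.

0.522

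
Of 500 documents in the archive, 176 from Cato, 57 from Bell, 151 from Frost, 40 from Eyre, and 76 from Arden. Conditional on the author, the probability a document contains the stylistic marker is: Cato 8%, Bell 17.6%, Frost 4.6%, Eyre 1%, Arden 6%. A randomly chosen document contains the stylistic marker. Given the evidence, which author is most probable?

Compute prior × likelihood for every hypothesis:
  Cato: 0.352 × 0.08 = 0.02816
  Bell: 0.114 × 0.176 = 0.020064
  Frost: 0.302 × 0.046 = 0.013892
  Eyre: 0.08 × 0.01 = 0.0008
  Arden: 0.152 × 0.06 = 0.00912
Sum = 0.072036.
Largest term belongs to Cato, so Cato is most probable.

Cato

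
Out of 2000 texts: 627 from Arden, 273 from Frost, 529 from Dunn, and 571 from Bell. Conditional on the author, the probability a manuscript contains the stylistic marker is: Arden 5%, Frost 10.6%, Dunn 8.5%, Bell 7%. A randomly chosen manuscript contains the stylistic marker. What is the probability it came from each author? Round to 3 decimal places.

Arden 0.216, Frost 0.199, Dunn 0.310, Bell 0.275

Prior × likelihood for each hypothesis:
  Arden: 0.3135 × 0.05 = 0.015675
  Frost: 0.1365 × 0.106 = 0.014469
  Dunn: 0.2645 × 0.085 = 0.0224825
  Bell: 0.2855 × 0.07 = 0.019985
Normalizing constant = 0.0726115.
P(Arden | marker) = 0.015675/0.0726115 ≈ 0.216
P(Frost | marker) = 0.014469/0.0726115 ≈ 0.199
P(Dunn | marker) = 0.0224825/0.0726115 ≈ 0.310
P(Bell | marker) = 0.019985/0.0726115 ≈ 0.275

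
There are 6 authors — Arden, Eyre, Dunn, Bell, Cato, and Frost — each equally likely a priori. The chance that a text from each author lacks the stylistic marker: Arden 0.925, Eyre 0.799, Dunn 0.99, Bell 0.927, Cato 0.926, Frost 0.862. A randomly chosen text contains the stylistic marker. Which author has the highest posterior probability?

Eyre

Taking complements, P(marker | each) = Arden 0.075, Eyre 0.201, Dunn 0.01, Bell 0.073, Cato 0.074, Frost 0.138.
Since the prior is uniform, the posterior is proportional to the likelihood:
  Arden: 0.075
  Eyre: 0.201
  Dunn: 0.01
  Bell: 0.073
  Cato: 0.074
  Frost: 0.138
Sum = 0.571.
Largest term belongs to Eyre, so Eyre is most probable.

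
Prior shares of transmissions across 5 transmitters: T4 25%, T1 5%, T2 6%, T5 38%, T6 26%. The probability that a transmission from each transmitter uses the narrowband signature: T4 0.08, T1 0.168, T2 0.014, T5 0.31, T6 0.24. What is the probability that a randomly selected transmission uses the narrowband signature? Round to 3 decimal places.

0.209

Unnormalized posteriors (prior × likelihood):
  T4: 0.25 × 0.08 = 0.02
  T1: 0.05 × 0.168 = 0.0084
  T2: 0.06 × 0.014 = 0.00084
  T5: 0.38 × 0.31 = 0.1178
  T6: 0.26 × 0.24 = 0.0624
P(narrowband) = 0.02 + 0.0084 + 0.00084 + 0.1178 + 0.0624 = 0.20944 → 0.209.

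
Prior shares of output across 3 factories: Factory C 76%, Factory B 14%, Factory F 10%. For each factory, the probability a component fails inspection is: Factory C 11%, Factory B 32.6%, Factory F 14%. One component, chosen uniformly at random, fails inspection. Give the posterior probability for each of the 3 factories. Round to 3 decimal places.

Compute prior × likelihood for every hypothesis:
  Factory C: 0.76 × 0.11 = 0.0836
  Factory B: 0.14 × 0.326 = 0.04564
  Factory F: 0.1 × 0.14 = 0.014
Normalizing constant = 0.14324.
P(Factory C | nonconforming) = 0.0836/0.14324 ≈ 0.584
P(Factory B | nonconforming) = 0.04564/0.14324 ≈ 0.319
P(Factory F | nonconforming) = 0.014/0.14324 ≈ 0.098

Factory C 0.584, Factory B 0.319, Factory F 0.098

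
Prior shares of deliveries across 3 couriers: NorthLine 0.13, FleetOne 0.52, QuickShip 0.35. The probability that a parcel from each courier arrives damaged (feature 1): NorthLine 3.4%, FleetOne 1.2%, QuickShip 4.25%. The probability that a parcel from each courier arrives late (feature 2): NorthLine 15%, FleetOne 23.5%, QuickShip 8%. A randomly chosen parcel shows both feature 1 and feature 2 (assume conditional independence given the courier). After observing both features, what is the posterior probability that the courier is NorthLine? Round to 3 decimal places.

0.200

Prior × likelihood for each hypothesis:
  NorthLine: 0.13 × 0.034 × 0.15 = 0.000663
  FleetOne: 0.52 × 0.012 × 0.235 = 0.0014664
  QuickShip: 0.35 × 0.0425 × 0.08 = 0.00119
Normalizing constant = 0.0033194.
P(NorthLine | evidence) = 0.000663 / 0.0033194 ≈ 0.200.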